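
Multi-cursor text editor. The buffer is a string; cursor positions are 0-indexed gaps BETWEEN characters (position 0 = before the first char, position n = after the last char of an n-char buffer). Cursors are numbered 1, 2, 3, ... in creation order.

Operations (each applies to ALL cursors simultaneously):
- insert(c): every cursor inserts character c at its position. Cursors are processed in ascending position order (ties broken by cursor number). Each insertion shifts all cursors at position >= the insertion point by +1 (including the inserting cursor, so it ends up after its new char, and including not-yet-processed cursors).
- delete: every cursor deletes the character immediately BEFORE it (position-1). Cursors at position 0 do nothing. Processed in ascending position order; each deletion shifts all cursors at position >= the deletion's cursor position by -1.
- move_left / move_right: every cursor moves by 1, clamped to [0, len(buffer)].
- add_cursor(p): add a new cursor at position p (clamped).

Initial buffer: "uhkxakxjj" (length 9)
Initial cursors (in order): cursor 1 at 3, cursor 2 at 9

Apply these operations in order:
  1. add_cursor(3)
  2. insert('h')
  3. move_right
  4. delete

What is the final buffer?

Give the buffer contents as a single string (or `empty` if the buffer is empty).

Answer: uhkhakxjj

Derivation:
After op 1 (add_cursor(3)): buffer="uhkxakxjj" (len 9), cursors c1@3 c3@3 c2@9, authorship .........
After op 2 (insert('h')): buffer="uhkhhxakxjjh" (len 12), cursors c1@5 c3@5 c2@12, authorship ...13......2
After op 3 (move_right): buffer="uhkhhxakxjjh" (len 12), cursors c1@6 c3@6 c2@12, authorship ...13......2
After op 4 (delete): buffer="uhkhakxjj" (len 9), cursors c1@4 c3@4 c2@9, authorship ...1.....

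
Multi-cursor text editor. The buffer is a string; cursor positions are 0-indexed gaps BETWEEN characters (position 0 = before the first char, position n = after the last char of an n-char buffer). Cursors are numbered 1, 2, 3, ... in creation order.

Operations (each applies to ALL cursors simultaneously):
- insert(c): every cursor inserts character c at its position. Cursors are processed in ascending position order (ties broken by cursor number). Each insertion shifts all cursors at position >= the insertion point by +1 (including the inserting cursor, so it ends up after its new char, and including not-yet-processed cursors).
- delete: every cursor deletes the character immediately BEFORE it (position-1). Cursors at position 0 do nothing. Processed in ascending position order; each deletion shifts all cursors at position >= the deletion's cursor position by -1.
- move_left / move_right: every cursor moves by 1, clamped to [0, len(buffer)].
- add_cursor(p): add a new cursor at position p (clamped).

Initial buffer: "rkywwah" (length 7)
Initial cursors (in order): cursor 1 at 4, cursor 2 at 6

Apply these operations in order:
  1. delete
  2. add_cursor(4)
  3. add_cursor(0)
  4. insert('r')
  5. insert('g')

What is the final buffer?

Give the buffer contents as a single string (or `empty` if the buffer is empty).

Answer: rgrkyrgwrrggh

Derivation:
After op 1 (delete): buffer="rkywh" (len 5), cursors c1@3 c2@4, authorship .....
After op 2 (add_cursor(4)): buffer="rkywh" (len 5), cursors c1@3 c2@4 c3@4, authorship .....
After op 3 (add_cursor(0)): buffer="rkywh" (len 5), cursors c4@0 c1@3 c2@4 c3@4, authorship .....
After op 4 (insert('r')): buffer="rrkyrwrrh" (len 9), cursors c4@1 c1@5 c2@8 c3@8, authorship 4...1.23.
After op 5 (insert('g')): buffer="rgrkyrgwrrggh" (len 13), cursors c4@2 c1@7 c2@12 c3@12, authorship 44...11.2323.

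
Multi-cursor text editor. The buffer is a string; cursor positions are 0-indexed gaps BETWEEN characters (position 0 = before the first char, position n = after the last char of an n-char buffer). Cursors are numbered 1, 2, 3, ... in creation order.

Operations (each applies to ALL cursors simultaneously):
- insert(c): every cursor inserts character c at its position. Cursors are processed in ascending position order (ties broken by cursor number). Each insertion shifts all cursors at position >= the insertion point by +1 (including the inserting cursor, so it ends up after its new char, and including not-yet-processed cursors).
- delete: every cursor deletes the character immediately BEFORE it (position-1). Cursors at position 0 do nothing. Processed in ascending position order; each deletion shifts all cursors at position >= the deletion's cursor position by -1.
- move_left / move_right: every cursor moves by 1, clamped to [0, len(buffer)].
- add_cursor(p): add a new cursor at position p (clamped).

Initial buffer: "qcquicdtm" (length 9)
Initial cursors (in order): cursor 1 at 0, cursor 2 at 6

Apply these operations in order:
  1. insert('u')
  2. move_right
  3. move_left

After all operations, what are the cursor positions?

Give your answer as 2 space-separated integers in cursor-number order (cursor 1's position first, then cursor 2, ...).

After op 1 (insert('u')): buffer="uqcquicudtm" (len 11), cursors c1@1 c2@8, authorship 1......2...
After op 2 (move_right): buffer="uqcquicudtm" (len 11), cursors c1@2 c2@9, authorship 1......2...
After op 3 (move_left): buffer="uqcquicudtm" (len 11), cursors c1@1 c2@8, authorship 1......2...

Answer: 1 8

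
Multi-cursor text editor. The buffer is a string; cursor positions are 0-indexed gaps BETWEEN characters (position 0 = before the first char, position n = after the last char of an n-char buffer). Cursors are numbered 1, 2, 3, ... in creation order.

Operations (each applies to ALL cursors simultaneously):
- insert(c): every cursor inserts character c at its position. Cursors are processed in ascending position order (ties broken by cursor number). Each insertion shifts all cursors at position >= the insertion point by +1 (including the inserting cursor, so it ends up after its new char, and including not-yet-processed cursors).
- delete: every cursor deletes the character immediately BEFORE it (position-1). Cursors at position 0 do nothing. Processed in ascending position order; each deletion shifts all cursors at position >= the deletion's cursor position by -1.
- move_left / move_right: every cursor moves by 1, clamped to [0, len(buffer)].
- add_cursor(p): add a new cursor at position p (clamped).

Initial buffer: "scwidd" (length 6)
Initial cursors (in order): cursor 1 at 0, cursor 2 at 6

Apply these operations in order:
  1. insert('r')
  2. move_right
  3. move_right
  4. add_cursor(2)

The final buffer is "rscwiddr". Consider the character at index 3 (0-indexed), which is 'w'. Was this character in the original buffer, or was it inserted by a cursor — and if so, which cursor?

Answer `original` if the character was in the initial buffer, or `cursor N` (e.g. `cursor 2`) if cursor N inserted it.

After op 1 (insert('r')): buffer="rscwiddr" (len 8), cursors c1@1 c2@8, authorship 1......2
After op 2 (move_right): buffer="rscwiddr" (len 8), cursors c1@2 c2@8, authorship 1......2
After op 3 (move_right): buffer="rscwiddr" (len 8), cursors c1@3 c2@8, authorship 1......2
After op 4 (add_cursor(2)): buffer="rscwiddr" (len 8), cursors c3@2 c1@3 c2@8, authorship 1......2
Authorship (.=original, N=cursor N): 1 . . . . . . 2
Index 3: author = original

Answer: original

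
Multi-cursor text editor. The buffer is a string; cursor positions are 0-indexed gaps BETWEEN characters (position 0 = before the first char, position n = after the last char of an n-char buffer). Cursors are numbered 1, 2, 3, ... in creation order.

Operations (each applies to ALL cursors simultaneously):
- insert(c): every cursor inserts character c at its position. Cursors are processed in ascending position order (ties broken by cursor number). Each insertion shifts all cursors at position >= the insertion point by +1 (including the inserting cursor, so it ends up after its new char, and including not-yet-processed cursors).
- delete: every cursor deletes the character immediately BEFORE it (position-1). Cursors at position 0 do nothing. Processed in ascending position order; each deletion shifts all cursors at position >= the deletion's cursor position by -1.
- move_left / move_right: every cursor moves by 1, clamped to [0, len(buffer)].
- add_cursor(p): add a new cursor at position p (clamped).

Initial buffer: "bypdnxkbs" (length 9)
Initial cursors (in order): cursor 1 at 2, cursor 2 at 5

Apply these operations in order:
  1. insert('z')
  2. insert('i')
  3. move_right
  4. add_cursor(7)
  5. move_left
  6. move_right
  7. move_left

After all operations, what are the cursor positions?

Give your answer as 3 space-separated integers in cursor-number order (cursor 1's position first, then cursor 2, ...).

Answer: 4 9 6

Derivation:
After op 1 (insert('z')): buffer="byzpdnzxkbs" (len 11), cursors c1@3 c2@7, authorship ..1...2....
After op 2 (insert('i')): buffer="byzipdnzixkbs" (len 13), cursors c1@4 c2@9, authorship ..11...22....
After op 3 (move_right): buffer="byzipdnzixkbs" (len 13), cursors c1@5 c2@10, authorship ..11...22....
After op 4 (add_cursor(7)): buffer="byzipdnzixkbs" (len 13), cursors c1@5 c3@7 c2@10, authorship ..11...22....
After op 5 (move_left): buffer="byzipdnzixkbs" (len 13), cursors c1@4 c3@6 c2@9, authorship ..11...22....
After op 6 (move_right): buffer="byzipdnzixkbs" (len 13), cursors c1@5 c3@7 c2@10, authorship ..11...22....
After op 7 (move_left): buffer="byzipdnzixkbs" (len 13), cursors c1@4 c3@6 c2@9, authorship ..11...22....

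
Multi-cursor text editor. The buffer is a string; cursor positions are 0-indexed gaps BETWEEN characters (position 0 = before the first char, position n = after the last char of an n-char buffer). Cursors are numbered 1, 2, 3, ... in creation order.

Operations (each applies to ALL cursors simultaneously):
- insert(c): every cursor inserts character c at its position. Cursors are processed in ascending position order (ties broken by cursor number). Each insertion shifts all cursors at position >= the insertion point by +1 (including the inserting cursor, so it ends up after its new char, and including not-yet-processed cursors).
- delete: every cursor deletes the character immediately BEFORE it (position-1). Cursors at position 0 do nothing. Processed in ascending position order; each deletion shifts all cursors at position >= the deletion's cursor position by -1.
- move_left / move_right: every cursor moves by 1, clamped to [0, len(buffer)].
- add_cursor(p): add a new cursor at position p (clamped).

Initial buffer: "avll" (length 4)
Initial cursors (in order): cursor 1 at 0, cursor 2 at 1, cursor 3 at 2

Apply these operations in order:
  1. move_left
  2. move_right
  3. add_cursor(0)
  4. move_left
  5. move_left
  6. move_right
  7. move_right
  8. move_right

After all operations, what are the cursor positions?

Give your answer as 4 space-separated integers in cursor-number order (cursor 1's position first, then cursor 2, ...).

After op 1 (move_left): buffer="avll" (len 4), cursors c1@0 c2@0 c3@1, authorship ....
After op 2 (move_right): buffer="avll" (len 4), cursors c1@1 c2@1 c3@2, authorship ....
After op 3 (add_cursor(0)): buffer="avll" (len 4), cursors c4@0 c1@1 c2@1 c3@2, authorship ....
After op 4 (move_left): buffer="avll" (len 4), cursors c1@0 c2@0 c4@0 c3@1, authorship ....
After op 5 (move_left): buffer="avll" (len 4), cursors c1@0 c2@0 c3@0 c4@0, authorship ....
After op 6 (move_right): buffer="avll" (len 4), cursors c1@1 c2@1 c3@1 c4@1, authorship ....
After op 7 (move_right): buffer="avll" (len 4), cursors c1@2 c2@2 c3@2 c4@2, authorship ....
After op 8 (move_right): buffer="avll" (len 4), cursors c1@3 c2@3 c3@3 c4@3, authorship ....

Answer: 3 3 3 3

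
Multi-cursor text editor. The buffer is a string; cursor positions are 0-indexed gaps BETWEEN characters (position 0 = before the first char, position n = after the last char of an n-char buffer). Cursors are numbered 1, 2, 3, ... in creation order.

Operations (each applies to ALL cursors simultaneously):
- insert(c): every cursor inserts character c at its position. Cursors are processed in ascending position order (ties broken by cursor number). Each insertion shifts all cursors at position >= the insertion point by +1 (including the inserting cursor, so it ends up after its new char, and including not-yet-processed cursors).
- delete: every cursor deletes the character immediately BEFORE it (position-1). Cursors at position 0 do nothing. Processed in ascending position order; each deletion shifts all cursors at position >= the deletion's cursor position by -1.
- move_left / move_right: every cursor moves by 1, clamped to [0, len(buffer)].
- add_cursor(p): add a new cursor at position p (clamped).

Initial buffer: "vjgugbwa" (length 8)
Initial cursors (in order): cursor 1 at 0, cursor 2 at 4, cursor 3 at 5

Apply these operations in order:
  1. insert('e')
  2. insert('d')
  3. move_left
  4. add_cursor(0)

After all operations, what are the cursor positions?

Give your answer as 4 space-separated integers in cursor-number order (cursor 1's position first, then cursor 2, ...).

Answer: 1 7 10 0

Derivation:
After op 1 (insert('e')): buffer="evjguegebwa" (len 11), cursors c1@1 c2@6 c3@8, authorship 1....2.3...
After op 2 (insert('d')): buffer="edvjguedgedbwa" (len 14), cursors c1@2 c2@8 c3@11, authorship 11....22.33...
After op 3 (move_left): buffer="edvjguedgedbwa" (len 14), cursors c1@1 c2@7 c3@10, authorship 11....22.33...
After op 4 (add_cursor(0)): buffer="edvjguedgedbwa" (len 14), cursors c4@0 c1@1 c2@7 c3@10, authorship 11....22.33...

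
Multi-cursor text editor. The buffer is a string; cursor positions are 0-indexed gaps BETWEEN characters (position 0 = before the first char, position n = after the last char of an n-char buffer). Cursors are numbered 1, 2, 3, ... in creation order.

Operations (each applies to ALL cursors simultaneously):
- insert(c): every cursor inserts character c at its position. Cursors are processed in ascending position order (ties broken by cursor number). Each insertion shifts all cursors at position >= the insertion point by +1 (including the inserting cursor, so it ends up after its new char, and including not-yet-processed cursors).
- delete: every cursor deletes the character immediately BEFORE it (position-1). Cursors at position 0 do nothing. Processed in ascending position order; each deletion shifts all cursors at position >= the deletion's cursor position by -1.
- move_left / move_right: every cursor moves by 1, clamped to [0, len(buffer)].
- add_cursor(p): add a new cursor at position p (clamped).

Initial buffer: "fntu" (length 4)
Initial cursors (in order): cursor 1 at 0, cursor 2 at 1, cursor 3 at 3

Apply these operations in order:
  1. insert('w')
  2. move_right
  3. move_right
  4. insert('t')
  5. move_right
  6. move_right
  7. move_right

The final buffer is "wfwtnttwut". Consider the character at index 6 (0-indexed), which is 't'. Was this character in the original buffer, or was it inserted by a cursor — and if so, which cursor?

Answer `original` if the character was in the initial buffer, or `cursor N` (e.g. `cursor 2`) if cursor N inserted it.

Answer: cursor 2

Derivation:
After op 1 (insert('w')): buffer="wfwntwu" (len 7), cursors c1@1 c2@3 c3@6, authorship 1.2..3.
After op 2 (move_right): buffer="wfwntwu" (len 7), cursors c1@2 c2@4 c3@7, authorship 1.2..3.
After op 3 (move_right): buffer="wfwntwu" (len 7), cursors c1@3 c2@5 c3@7, authorship 1.2..3.
After op 4 (insert('t')): buffer="wfwtnttwut" (len 10), cursors c1@4 c2@7 c3@10, authorship 1.21..23.3
After op 5 (move_right): buffer="wfwtnttwut" (len 10), cursors c1@5 c2@8 c3@10, authorship 1.21..23.3
After op 6 (move_right): buffer="wfwtnttwut" (len 10), cursors c1@6 c2@9 c3@10, authorship 1.21..23.3
After op 7 (move_right): buffer="wfwtnttwut" (len 10), cursors c1@7 c2@10 c3@10, authorship 1.21..23.3
Authorship (.=original, N=cursor N): 1 . 2 1 . . 2 3 . 3
Index 6: author = 2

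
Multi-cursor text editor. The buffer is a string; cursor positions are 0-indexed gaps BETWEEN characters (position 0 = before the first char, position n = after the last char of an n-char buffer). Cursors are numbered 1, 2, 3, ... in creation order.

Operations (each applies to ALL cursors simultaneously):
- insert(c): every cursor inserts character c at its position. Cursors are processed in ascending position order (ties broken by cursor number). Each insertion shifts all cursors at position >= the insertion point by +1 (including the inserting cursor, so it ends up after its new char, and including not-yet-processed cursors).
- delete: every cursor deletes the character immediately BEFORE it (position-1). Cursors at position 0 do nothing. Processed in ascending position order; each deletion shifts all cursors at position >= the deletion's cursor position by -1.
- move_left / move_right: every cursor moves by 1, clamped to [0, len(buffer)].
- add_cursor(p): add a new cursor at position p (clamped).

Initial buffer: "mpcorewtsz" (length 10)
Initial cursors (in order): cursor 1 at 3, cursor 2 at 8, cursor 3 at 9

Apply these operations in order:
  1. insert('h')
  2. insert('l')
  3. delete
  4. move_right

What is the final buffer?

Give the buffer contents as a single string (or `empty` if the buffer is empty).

After op 1 (insert('h')): buffer="mpchorewthshz" (len 13), cursors c1@4 c2@10 c3@12, authorship ...1.....2.3.
After op 2 (insert('l')): buffer="mpchlorewthlshlz" (len 16), cursors c1@5 c2@12 c3@15, authorship ...11.....22.33.
After op 3 (delete): buffer="mpchorewthshz" (len 13), cursors c1@4 c2@10 c3@12, authorship ...1.....2.3.
After op 4 (move_right): buffer="mpchorewthshz" (len 13), cursors c1@5 c2@11 c3@13, authorship ...1.....2.3.

Answer: mpchorewthshz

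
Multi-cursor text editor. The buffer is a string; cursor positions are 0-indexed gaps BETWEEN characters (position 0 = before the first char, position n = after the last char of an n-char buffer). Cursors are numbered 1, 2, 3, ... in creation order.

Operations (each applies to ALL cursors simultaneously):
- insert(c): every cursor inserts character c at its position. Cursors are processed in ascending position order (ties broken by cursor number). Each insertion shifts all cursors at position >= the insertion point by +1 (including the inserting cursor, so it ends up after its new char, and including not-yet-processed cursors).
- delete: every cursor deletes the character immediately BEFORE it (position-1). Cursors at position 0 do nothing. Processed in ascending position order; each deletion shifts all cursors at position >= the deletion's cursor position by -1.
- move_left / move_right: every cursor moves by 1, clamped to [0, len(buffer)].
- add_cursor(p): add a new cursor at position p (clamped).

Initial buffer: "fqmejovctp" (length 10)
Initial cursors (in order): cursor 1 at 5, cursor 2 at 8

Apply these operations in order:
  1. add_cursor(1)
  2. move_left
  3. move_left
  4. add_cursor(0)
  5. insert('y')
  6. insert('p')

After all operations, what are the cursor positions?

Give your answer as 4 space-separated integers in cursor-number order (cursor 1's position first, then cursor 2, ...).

After op 1 (add_cursor(1)): buffer="fqmejovctp" (len 10), cursors c3@1 c1@5 c2@8, authorship ..........
After op 2 (move_left): buffer="fqmejovctp" (len 10), cursors c3@0 c1@4 c2@7, authorship ..........
After op 3 (move_left): buffer="fqmejovctp" (len 10), cursors c3@0 c1@3 c2@6, authorship ..........
After op 4 (add_cursor(0)): buffer="fqmejovctp" (len 10), cursors c3@0 c4@0 c1@3 c2@6, authorship ..........
After op 5 (insert('y')): buffer="yyfqmyejoyvctp" (len 14), cursors c3@2 c4@2 c1@6 c2@10, authorship 34...1...2....
After op 6 (insert('p')): buffer="yyppfqmypejoypvctp" (len 18), cursors c3@4 c4@4 c1@9 c2@14, authorship 3434...11...22....

Answer: 9 14 4 4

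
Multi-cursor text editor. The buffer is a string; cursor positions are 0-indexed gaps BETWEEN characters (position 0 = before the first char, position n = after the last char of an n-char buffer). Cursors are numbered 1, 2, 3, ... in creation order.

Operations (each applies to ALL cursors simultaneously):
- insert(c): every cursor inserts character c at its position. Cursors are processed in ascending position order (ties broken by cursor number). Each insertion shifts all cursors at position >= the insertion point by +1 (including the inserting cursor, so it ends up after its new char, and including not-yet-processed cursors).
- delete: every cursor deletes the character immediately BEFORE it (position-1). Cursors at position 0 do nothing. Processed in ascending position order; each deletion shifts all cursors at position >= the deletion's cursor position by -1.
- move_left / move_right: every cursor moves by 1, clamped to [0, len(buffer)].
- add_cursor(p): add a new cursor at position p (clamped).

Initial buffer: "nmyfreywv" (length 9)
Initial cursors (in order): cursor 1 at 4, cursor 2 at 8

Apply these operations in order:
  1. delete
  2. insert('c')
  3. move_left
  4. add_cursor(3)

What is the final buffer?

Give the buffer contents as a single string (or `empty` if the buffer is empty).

Answer: nmycreycv

Derivation:
After op 1 (delete): buffer="nmyreyv" (len 7), cursors c1@3 c2@6, authorship .......
After op 2 (insert('c')): buffer="nmycreycv" (len 9), cursors c1@4 c2@8, authorship ...1...2.
After op 3 (move_left): buffer="nmycreycv" (len 9), cursors c1@3 c2@7, authorship ...1...2.
After op 4 (add_cursor(3)): buffer="nmycreycv" (len 9), cursors c1@3 c3@3 c2@7, authorship ...1...2.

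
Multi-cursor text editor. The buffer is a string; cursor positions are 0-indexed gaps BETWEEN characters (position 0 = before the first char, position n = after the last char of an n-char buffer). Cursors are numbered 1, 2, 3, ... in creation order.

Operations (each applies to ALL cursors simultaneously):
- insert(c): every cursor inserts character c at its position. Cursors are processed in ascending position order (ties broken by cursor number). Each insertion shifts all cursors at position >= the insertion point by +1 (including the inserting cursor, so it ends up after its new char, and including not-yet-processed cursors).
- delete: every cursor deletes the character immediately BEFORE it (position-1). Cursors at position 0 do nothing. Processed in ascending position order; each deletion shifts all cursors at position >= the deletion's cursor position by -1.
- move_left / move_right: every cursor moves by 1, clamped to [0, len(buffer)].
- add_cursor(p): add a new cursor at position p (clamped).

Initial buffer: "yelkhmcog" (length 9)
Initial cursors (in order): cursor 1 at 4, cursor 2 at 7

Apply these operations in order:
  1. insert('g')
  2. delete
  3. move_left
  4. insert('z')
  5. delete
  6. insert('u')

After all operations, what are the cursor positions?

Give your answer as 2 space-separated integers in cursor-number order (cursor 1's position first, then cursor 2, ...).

After op 1 (insert('g')): buffer="yelkghmcgog" (len 11), cursors c1@5 c2@9, authorship ....1...2..
After op 2 (delete): buffer="yelkhmcog" (len 9), cursors c1@4 c2@7, authorship .........
After op 3 (move_left): buffer="yelkhmcog" (len 9), cursors c1@3 c2@6, authorship .........
After op 4 (insert('z')): buffer="yelzkhmzcog" (len 11), cursors c1@4 c2@8, authorship ...1...2...
After op 5 (delete): buffer="yelkhmcog" (len 9), cursors c1@3 c2@6, authorship .........
After op 6 (insert('u')): buffer="yelukhmucog" (len 11), cursors c1@4 c2@8, authorship ...1...2...

Answer: 4 8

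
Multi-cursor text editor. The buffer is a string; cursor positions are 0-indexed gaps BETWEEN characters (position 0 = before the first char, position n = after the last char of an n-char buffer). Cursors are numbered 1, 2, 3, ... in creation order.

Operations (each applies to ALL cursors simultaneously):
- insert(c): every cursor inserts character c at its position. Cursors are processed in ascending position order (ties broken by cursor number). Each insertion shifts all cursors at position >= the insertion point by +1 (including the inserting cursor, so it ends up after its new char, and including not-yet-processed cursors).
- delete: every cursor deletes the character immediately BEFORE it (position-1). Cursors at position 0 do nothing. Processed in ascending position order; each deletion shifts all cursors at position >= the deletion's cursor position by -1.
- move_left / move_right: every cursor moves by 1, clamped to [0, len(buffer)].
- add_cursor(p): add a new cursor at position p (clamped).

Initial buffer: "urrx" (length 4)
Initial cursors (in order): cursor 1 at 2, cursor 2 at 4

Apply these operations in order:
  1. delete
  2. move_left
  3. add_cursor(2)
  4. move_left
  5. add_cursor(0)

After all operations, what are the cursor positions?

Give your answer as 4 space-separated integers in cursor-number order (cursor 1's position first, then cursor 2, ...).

Answer: 0 0 1 0

Derivation:
After op 1 (delete): buffer="ur" (len 2), cursors c1@1 c2@2, authorship ..
After op 2 (move_left): buffer="ur" (len 2), cursors c1@0 c2@1, authorship ..
After op 3 (add_cursor(2)): buffer="ur" (len 2), cursors c1@0 c2@1 c3@2, authorship ..
After op 4 (move_left): buffer="ur" (len 2), cursors c1@0 c2@0 c3@1, authorship ..
After op 5 (add_cursor(0)): buffer="ur" (len 2), cursors c1@0 c2@0 c4@0 c3@1, authorship ..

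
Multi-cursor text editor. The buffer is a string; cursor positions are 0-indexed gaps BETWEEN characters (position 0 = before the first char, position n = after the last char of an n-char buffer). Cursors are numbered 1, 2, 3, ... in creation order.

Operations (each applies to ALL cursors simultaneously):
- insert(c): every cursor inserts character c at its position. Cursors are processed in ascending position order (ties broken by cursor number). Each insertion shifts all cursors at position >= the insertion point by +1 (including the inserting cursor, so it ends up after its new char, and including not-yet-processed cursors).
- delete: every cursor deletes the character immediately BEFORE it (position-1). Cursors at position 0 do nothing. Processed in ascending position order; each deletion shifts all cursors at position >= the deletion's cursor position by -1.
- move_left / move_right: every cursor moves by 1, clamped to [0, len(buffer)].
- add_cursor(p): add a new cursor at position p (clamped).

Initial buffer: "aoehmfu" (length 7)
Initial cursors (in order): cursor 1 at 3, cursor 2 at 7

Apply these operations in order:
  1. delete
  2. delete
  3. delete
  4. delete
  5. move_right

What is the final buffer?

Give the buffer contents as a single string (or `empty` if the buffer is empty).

After op 1 (delete): buffer="aohmf" (len 5), cursors c1@2 c2@5, authorship .....
After op 2 (delete): buffer="ahm" (len 3), cursors c1@1 c2@3, authorship ...
After op 3 (delete): buffer="h" (len 1), cursors c1@0 c2@1, authorship .
After op 4 (delete): buffer="" (len 0), cursors c1@0 c2@0, authorship 
After op 5 (move_right): buffer="" (len 0), cursors c1@0 c2@0, authorship 

Answer: empty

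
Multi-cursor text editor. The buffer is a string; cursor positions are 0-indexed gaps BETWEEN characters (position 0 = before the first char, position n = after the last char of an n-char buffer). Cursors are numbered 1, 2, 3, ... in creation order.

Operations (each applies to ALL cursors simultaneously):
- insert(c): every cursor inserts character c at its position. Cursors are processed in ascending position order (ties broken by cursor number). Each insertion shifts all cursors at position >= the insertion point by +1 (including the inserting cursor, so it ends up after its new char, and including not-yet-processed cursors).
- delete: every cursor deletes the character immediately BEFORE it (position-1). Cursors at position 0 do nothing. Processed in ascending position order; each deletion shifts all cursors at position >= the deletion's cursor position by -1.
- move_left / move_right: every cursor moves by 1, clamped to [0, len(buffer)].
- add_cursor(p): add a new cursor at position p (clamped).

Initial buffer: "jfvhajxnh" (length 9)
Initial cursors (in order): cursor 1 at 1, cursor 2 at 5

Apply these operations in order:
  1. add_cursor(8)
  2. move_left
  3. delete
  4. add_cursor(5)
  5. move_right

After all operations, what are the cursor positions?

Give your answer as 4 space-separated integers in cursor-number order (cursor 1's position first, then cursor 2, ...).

Answer: 1 4 6 6

Derivation:
After op 1 (add_cursor(8)): buffer="jfvhajxnh" (len 9), cursors c1@1 c2@5 c3@8, authorship .........
After op 2 (move_left): buffer="jfvhajxnh" (len 9), cursors c1@0 c2@4 c3@7, authorship .........
After op 3 (delete): buffer="jfvajnh" (len 7), cursors c1@0 c2@3 c3@5, authorship .......
After op 4 (add_cursor(5)): buffer="jfvajnh" (len 7), cursors c1@0 c2@3 c3@5 c4@5, authorship .......
After op 5 (move_right): buffer="jfvajnh" (len 7), cursors c1@1 c2@4 c3@6 c4@6, authorship .......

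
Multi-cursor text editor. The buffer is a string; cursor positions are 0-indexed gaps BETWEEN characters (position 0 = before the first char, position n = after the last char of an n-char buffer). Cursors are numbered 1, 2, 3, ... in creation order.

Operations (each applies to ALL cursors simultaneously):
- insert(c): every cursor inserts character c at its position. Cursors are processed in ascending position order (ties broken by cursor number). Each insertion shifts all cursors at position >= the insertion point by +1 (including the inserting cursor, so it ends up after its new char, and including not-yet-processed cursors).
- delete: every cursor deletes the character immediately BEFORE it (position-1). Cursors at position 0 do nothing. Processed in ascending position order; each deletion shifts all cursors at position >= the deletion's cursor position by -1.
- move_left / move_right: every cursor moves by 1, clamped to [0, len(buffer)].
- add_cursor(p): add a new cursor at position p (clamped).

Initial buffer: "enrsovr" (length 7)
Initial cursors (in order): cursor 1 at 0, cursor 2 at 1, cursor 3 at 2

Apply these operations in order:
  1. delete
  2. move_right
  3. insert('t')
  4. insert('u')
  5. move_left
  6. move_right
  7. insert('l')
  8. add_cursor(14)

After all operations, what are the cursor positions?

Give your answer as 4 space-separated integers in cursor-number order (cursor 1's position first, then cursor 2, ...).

Answer: 10 10 10 14

Derivation:
After op 1 (delete): buffer="rsovr" (len 5), cursors c1@0 c2@0 c3@0, authorship .....
After op 2 (move_right): buffer="rsovr" (len 5), cursors c1@1 c2@1 c3@1, authorship .....
After op 3 (insert('t')): buffer="rtttsovr" (len 8), cursors c1@4 c2@4 c3@4, authorship .123....
After op 4 (insert('u')): buffer="rtttuuusovr" (len 11), cursors c1@7 c2@7 c3@7, authorship .123123....
After op 5 (move_left): buffer="rtttuuusovr" (len 11), cursors c1@6 c2@6 c3@6, authorship .123123....
After op 6 (move_right): buffer="rtttuuusovr" (len 11), cursors c1@7 c2@7 c3@7, authorship .123123....
After op 7 (insert('l')): buffer="rtttuuulllsovr" (len 14), cursors c1@10 c2@10 c3@10, authorship .123123123....
After op 8 (add_cursor(14)): buffer="rtttuuulllsovr" (len 14), cursors c1@10 c2@10 c3@10 c4@14, authorship .123123123....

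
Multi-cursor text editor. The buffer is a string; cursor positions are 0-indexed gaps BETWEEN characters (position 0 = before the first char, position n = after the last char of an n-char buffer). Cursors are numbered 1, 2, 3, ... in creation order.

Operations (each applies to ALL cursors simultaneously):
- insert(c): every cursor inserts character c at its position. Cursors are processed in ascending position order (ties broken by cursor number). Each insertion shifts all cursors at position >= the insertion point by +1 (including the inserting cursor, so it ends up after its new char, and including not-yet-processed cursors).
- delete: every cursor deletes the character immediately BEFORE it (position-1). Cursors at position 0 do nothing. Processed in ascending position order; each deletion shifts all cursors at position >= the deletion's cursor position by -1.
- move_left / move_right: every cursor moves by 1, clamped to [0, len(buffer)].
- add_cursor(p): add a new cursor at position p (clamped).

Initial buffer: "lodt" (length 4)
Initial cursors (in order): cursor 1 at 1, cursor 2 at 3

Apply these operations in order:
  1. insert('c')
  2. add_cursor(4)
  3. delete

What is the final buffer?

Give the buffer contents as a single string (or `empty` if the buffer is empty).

After op 1 (insert('c')): buffer="lcodct" (len 6), cursors c1@2 c2@5, authorship .1..2.
After op 2 (add_cursor(4)): buffer="lcodct" (len 6), cursors c1@2 c3@4 c2@5, authorship .1..2.
After op 3 (delete): buffer="lot" (len 3), cursors c1@1 c2@2 c3@2, authorship ...

Answer: lot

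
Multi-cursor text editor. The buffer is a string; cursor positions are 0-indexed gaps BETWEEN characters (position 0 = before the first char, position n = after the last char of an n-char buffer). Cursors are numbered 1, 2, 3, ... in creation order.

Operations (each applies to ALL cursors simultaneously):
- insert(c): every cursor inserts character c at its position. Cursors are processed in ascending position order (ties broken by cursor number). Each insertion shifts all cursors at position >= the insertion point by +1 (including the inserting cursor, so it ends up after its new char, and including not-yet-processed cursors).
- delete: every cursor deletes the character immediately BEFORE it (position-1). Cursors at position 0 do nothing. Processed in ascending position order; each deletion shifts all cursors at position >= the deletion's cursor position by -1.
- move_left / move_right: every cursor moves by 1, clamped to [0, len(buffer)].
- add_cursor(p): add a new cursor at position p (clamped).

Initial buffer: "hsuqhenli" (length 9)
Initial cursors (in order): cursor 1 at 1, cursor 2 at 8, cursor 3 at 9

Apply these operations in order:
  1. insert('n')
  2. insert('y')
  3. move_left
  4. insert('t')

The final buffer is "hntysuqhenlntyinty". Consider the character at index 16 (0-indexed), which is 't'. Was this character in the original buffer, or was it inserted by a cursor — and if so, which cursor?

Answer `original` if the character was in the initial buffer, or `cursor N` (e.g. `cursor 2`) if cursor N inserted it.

After op 1 (insert('n')): buffer="hnsuqhenlnin" (len 12), cursors c1@2 c2@10 c3@12, authorship .1.......2.3
After op 2 (insert('y')): buffer="hnysuqhenlnyiny" (len 15), cursors c1@3 c2@12 c3@15, authorship .11.......22.33
After op 3 (move_left): buffer="hnysuqhenlnyiny" (len 15), cursors c1@2 c2@11 c3@14, authorship .11.......22.33
After op 4 (insert('t')): buffer="hntysuqhenlntyinty" (len 18), cursors c1@3 c2@13 c3@17, authorship .111.......222.333
Authorship (.=original, N=cursor N): . 1 1 1 . . . . . . . 2 2 2 . 3 3 3
Index 16: author = 3

Answer: cursor 3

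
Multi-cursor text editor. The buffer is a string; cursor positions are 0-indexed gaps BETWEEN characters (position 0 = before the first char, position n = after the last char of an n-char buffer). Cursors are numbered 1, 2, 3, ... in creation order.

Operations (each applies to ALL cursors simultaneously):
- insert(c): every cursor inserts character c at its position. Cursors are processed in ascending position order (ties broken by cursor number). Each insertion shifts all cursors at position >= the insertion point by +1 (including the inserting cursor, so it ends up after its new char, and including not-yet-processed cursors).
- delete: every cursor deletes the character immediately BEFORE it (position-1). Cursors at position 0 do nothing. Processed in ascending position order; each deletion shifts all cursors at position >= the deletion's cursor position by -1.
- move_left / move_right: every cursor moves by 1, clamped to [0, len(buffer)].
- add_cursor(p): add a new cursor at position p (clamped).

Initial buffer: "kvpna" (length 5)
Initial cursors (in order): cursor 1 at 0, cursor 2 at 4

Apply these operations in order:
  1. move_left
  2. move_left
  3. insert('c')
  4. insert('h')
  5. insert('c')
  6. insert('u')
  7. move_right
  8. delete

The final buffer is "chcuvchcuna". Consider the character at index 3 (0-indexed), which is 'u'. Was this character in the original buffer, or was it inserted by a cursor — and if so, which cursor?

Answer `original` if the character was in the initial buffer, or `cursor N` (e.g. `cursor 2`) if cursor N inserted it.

Answer: cursor 1

Derivation:
After op 1 (move_left): buffer="kvpna" (len 5), cursors c1@0 c2@3, authorship .....
After op 2 (move_left): buffer="kvpna" (len 5), cursors c1@0 c2@2, authorship .....
After op 3 (insert('c')): buffer="ckvcpna" (len 7), cursors c1@1 c2@4, authorship 1..2...
After op 4 (insert('h')): buffer="chkvchpna" (len 9), cursors c1@2 c2@6, authorship 11..22...
After op 5 (insert('c')): buffer="chckvchcpna" (len 11), cursors c1@3 c2@8, authorship 111..222...
After op 6 (insert('u')): buffer="chcukvchcupna" (len 13), cursors c1@4 c2@10, authorship 1111..2222...
After op 7 (move_right): buffer="chcukvchcupna" (len 13), cursors c1@5 c2@11, authorship 1111..2222...
After op 8 (delete): buffer="chcuvchcuna" (len 11), cursors c1@4 c2@9, authorship 1111.2222..
Authorship (.=original, N=cursor N): 1 1 1 1 . 2 2 2 2 . .
Index 3: author = 1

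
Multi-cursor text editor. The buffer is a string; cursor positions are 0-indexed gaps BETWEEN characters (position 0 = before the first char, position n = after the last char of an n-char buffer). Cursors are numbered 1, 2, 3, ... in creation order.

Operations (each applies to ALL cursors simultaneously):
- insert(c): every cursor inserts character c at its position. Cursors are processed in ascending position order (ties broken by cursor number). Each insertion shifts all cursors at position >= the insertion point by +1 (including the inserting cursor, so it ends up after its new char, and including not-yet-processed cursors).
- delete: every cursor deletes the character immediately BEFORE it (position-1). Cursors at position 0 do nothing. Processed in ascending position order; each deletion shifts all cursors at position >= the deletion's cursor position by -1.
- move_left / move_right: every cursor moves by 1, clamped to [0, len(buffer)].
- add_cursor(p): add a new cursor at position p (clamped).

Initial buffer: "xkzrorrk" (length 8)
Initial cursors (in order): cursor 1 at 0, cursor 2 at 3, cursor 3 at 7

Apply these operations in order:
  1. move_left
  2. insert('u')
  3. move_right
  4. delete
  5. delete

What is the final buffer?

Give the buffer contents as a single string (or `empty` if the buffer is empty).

Answer: krork

Derivation:
After op 1 (move_left): buffer="xkzrorrk" (len 8), cursors c1@0 c2@2 c3@6, authorship ........
After op 2 (insert('u')): buffer="uxkuzrorurk" (len 11), cursors c1@1 c2@4 c3@9, authorship 1..2....3..
After op 3 (move_right): buffer="uxkuzrorurk" (len 11), cursors c1@2 c2@5 c3@10, authorship 1..2....3..
After op 4 (delete): buffer="ukuroruk" (len 8), cursors c1@1 c2@3 c3@7, authorship 1.2...3.
After op 5 (delete): buffer="krork" (len 5), cursors c1@0 c2@1 c3@4, authorship .....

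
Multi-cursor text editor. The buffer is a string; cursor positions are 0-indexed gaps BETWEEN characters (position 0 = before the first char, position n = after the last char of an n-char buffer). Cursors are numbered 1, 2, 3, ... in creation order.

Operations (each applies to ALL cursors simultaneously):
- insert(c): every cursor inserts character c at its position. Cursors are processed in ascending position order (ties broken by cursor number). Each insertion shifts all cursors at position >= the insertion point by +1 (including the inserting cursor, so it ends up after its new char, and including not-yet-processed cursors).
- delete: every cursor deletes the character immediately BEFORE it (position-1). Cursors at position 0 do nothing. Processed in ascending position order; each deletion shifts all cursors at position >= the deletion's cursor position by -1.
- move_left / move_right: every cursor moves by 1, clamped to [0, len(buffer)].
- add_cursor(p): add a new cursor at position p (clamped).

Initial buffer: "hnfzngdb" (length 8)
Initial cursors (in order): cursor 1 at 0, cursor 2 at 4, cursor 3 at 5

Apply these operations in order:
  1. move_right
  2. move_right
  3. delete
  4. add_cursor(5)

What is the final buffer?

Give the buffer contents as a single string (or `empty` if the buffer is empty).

Answer: hfznb

Derivation:
After op 1 (move_right): buffer="hnfzngdb" (len 8), cursors c1@1 c2@5 c3@6, authorship ........
After op 2 (move_right): buffer="hnfzngdb" (len 8), cursors c1@2 c2@6 c3@7, authorship ........
After op 3 (delete): buffer="hfznb" (len 5), cursors c1@1 c2@4 c3@4, authorship .....
After op 4 (add_cursor(5)): buffer="hfznb" (len 5), cursors c1@1 c2@4 c3@4 c4@5, authorship .....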